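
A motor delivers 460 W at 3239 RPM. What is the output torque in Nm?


omega = 3239 * 2*pi/60 = 339.1873 rad/s
tau = P / omega = 460 / 339.1873
= 1.3562 Nm


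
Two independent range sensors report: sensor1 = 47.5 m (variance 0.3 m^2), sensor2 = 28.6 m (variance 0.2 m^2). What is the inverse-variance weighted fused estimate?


w1 = (1/var1) / (1/var1 + 1/var2)
   = 3.3333 / (3.3333 + 5.0) = 0.4
w2 = 1 - w1 = 0.6
fused = w1*s1 + w2*s2 = 19.0 + 17.16
= 36.16 m


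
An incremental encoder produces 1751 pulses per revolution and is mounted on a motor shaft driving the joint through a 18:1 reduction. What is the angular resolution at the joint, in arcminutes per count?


counts per rev = 1751
effective counts at joint = 1751 * 18 = 31518
resolution = 360*60 / 31518
= 0.6853 arcmin/count


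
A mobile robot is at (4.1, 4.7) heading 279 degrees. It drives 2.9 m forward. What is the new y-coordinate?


y_new = y0 + d*sin(theta)
= 4.7 + 2.9*sin(279)
= 4.7 + -2.8643
= 1.8357


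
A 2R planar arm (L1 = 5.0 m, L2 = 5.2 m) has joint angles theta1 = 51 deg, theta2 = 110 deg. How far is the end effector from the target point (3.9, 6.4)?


End effector via forward kinematics:
x = L1*cos(t1) + L2*cos(t1+t2) = -1.7701
y = L1*sin(t1) + L2*sin(t1+t2) = 5.5787
Distance to target:
d = sqrt((3.9 - -1.7701)^2 + (6.4 - 5.5787)^2)
= sqrt(32.15 + 0.6746)
= 5.7293 m


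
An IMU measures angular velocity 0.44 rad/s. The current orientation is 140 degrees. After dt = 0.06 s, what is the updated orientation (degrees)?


delta_theta = w * dt = 0.44 * 0.06 = 0.0264 rad
= 1.5126 deg
theta_new = 140 + 1.5126 = 141.5126 deg


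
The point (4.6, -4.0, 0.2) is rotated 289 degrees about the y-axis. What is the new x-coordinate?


Rotation about y-axis: x' = x*cos(theta) + z*sin(theta)
= 4.6 * 0.3256 + 0.2 * -0.9455
= 1.3085


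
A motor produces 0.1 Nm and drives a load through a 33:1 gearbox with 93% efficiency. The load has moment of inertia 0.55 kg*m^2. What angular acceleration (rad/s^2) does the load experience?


tau_out = tau_motor * N * eta
= 0.1 * 33 * 0.93 = 3.069 Nm
alpha = tau_out / I = 3.069 / 0.55
= 5.58 rad/s^2


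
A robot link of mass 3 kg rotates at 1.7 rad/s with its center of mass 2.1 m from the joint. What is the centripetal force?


F = m * omega^2 * r
= 3 * 1.7^2 * 2.1
= 3 * 2.89 * 2.1
= 18.207 N


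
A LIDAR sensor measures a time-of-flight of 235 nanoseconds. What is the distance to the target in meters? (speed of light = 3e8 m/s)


tof = 235 ns = 2.35e-07 s
dist = c * tof / 2
= 3e8 * 2.35e-07 / 2
= 35.25 m


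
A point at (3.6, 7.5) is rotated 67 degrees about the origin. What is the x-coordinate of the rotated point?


x' = x*cos(theta) - y*sin(theta)
cos(67 deg) = 0.3907, sin(67 deg) = 0.9205
x' = 3.6 * 0.3907 - 7.5 * 0.9205
= 1.4066 - 6.9038
= -5.4972


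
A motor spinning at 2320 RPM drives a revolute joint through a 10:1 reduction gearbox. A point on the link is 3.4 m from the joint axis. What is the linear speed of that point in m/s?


omega_motor = 2320 * 2*pi/60 = 242.9498 rad/s
omega_joint = omega_motor / 10 = 24.295 rad/s
v = omega_joint * r = 24.295 * 3.4
= 82.6029 m/s


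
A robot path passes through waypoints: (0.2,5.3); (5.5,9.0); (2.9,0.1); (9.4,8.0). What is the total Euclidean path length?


Segment lengths:
  seg1 = sqrt((5.3)^2 + (3.7)^2) = 6.4637
  seg2 = sqrt((-2.6)^2 + (-8.9)^2) = 9.272
  seg3 = sqrt((6.5)^2 + (7.9)^2) = 10.2303
Total = 25.9661


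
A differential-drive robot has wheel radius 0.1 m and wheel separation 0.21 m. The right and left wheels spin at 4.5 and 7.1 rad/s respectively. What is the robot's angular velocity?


vR = r*wR = 0.1*4.5 = 0.45 m/s
vL = r*wL = 0.1*7.1 = 0.71 m/s
v = (vR+vL)/2 = 0.58 m/s
omega = (vR-vL)/L = -1.2381 rad/s
angular velocity = -1.2381 rad/s


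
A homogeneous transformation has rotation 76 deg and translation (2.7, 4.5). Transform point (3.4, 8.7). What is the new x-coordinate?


x' = cos(theta)*px - sin(theta)*py + tx
= 0.2419*3.4 - 0.9703*8.7 + 2.7
= -4.919


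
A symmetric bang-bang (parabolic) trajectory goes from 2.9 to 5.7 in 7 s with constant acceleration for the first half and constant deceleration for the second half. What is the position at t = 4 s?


Symmetric rest-to-rest: each phase covers (pf-p0)/2 in time T/2. 0.5*a*(T/2)^2 = (pf-p0)/2 => a = 4*(pf-p0)/T^2
a = 4*(5.7-2.9)/7^2 = 0.2286
t = 4 is in the deceleration phase (t > T/2).
p = pf - 0.5*a*(T-t)^2 = 5.7 - 0.5*0.2286*3^2
= 4.6714


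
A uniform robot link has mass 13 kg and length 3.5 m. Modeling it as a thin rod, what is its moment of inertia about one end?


I = (1/3) * m * L^2
= (1/3) * 13 * 3.5^2
= 0.333333 * 13 * 12.25
= 53.0833 kg*m^2


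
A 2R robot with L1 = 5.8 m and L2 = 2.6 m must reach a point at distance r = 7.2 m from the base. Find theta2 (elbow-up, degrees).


cos(theta2) = (r^2 - L1^2 - L2^2) / (2*L1*L2)
cos(theta2) = (51.84 - 33.64 - 6.76) / 30.16
cos(theta2) = 0.37931
theta2 = 67.709 degrees


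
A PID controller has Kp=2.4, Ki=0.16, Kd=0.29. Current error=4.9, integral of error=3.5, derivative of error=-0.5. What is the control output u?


u = Kp*e + Ki*int(e) + Kd*de/dt
= 2.4*4.9 + 0.16*3.5 + 0.29*(-0.5)
= 11.76 + 0.56 + -0.145
= 12.175


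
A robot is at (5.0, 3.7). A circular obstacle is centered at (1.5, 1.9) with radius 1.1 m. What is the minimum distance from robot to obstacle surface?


center_dist = sqrt((5.0-1.5)^2 + (3.7-1.9)^2)
= sqrt(12.25 + 3.24)
= 3.9357
min_dist = center_dist - radius = 3.9357 - 1.1 = 2.8357 m


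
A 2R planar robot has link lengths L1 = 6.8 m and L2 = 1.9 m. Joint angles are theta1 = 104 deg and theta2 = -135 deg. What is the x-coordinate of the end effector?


Convert angles to radians: theta1 = 1.8151, theta2 = -2.3562
x = L1*cos(theta1) + L2*cos(theta1+theta2)
x = -1.6451 + 1.6286
x = -0.0165


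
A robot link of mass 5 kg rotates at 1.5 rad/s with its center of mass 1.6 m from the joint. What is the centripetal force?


F = m * omega^2 * r
= 5 * 1.5^2 * 1.6
= 5 * 2.25 * 1.6
= 18.0 N


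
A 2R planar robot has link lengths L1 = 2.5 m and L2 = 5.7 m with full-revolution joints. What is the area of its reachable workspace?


r_max = L1 + L2 = 8.2 m
r_min = |L1 - L2| = 3.2 m
Area = pi*(r_max^2 - r_min^2)
= pi*(67.24 - 10.24)
= pi * 57.0
= 179.0708 m^2


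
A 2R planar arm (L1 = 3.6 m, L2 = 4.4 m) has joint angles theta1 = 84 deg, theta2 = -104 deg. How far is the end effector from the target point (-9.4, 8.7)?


End effector via forward kinematics:
x = L1*cos(t1) + L2*cos(t1+t2) = 4.5109
y = L1*sin(t1) + L2*sin(t1+t2) = 2.0754
Distance to target:
d = sqrt((-9.4 - 4.5109)^2 + (8.7 - 2.0754)^2)
= sqrt(193.5145 + 43.8855)
= 15.4078 m


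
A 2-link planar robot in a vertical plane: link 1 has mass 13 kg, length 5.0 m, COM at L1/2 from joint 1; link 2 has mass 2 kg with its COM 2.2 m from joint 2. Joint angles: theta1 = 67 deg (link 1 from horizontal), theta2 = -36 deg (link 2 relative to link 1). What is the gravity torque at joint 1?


Horizontal distance from joint 1 to link-1 COM:
  x_c1 = (L1/2)*cos(t1) = 2.5 * 0.3907 = 0.9768 m
Horizontal distance from joint 1 to link-2 COM:
  x_c2 = L1*cos(t1) + Lc2*cos(t1+t2)
       = 5.0*0.3907 + 2.2*0.8572 = 3.8394 m
tau1 = m1*g*x_c1 + m2*g*x_c2
     = 13*9.81*0.9768 + 2*9.81*3.8394
     = 124.5749 + 75.3295
     = 199.9043 Nm


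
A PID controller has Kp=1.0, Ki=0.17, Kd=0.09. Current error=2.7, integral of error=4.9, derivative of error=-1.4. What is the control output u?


u = Kp*e + Ki*int(e) + Kd*de/dt
= 1.0*2.7 + 0.17*4.9 + 0.09*(-1.4)
= 2.7 + 0.833 + -0.126
= 3.407


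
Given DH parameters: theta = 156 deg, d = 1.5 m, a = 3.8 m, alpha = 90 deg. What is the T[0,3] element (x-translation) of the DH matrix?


T[0,3] = a * cos(theta)
= 3.8 * cos(156 deg)
= 3.8 * -0.9135
= -3.4715


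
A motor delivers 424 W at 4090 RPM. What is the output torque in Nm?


omega = 4090 * 2*pi/60 = 428.3038 rad/s
tau = P / omega = 424 / 428.3038
= 0.99 Nm


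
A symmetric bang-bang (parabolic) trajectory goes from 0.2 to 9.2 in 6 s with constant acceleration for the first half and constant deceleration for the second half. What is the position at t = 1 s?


Symmetric rest-to-rest: each phase covers (pf-p0)/2 in time T/2. 0.5*a*(T/2)^2 = (pf-p0)/2 => a = 4*(pf-p0)/T^2
a = 4*(9.2-0.2)/6^2 = 1.0
t = 1 is in the acceleration phase (t <= T/2).
p = p0 + 0.5*a*t^2 = 0.2 + 0.5*1.0*1^2
= 0.7


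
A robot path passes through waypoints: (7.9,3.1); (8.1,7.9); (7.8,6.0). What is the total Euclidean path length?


Segment lengths:
  seg1 = sqrt((0.2)^2 + (4.8)^2) = 4.8042
  seg2 = sqrt((-0.3)^2 + (-1.9)^2) = 1.9235
Total = 6.7277


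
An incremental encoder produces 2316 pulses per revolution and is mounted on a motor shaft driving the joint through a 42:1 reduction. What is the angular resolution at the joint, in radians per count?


counts per rev = 2316
effective counts at joint = 2316 * 42 = 97272
resolution = 2*pi / 97272
= 6.4594e-05 rad/count


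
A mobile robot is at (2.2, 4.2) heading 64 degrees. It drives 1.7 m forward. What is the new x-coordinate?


x_new = x0 + d*cos(theta)
= 2.2 + 1.7*cos(64)
= 2.2 + 0.7452
= 2.9452


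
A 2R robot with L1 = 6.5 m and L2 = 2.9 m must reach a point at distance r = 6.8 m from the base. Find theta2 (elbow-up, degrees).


cos(theta2) = (r^2 - L1^2 - L2^2) / (2*L1*L2)
cos(theta2) = (46.24 - 42.25 - 8.41) / 37.7
cos(theta2) = -0.117241
theta2 = 96.7329 degrees


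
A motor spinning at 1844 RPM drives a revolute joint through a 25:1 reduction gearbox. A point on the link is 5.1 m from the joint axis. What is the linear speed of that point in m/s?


omega_motor = 1844 * 2*pi/60 = 193.1032 rad/s
omega_joint = omega_motor / 25 = 7.7241 rad/s
v = omega_joint * r = 7.7241 * 5.1
= 39.3931 m/s


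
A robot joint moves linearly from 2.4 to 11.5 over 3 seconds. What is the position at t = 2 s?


s = t/T = 2/3 = 0.6667
p(t) = p0 + (pf-p0)*s
= 2.4 + (11.5 - 2.4) * 0.6667
= 8.4667


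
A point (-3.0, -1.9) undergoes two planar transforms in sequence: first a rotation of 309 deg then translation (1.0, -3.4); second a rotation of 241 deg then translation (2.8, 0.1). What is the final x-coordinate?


After transform 1:
x1 = cos(309)*-3.0 - sin(309)*-1.9 + 1.0 = -2.3645
y1 = sin(309)*-3.0 + cos(309)*-1.9 + -3.4 = -2.2643
After transform 2:
x2 = cos(241)*-2.3645 - sin(241)*-2.2643 + 2.8
= 1.966


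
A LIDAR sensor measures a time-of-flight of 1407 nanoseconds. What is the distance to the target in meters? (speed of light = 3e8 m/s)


tof = 1407 ns = 1.407e-06 s
dist = c * tof / 2
= 3e8 * 1.407e-06 / 2
= 211.05 m


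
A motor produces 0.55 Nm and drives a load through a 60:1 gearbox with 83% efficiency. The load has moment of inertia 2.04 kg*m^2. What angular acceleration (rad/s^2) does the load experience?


tau_out = tau_motor * N * eta
= 0.55 * 60 * 0.83 = 27.39 Nm
alpha = tau_out / I = 27.39 / 2.04
= 13.4265 rad/s^2


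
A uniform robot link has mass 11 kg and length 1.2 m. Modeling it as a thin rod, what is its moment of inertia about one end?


I = (1/3) * m * L^2
= (1/3) * 11 * 1.2^2
= 0.333333 * 11 * 1.44
= 5.28 kg*m^2


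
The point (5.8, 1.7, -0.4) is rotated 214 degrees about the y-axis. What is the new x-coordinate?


Rotation about y-axis: x' = x*cos(theta) + z*sin(theta)
= 5.8 * -0.829 + -0.4 * -0.5592
= -4.5847


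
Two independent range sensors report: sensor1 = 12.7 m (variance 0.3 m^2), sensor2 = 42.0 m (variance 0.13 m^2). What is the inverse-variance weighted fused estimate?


w1 = (1/var1) / (1/var1 + 1/var2)
   = 3.3333 / (3.3333 + 7.6923) = 0.3023
w2 = 1 - w1 = 0.6977
fused = w1*s1 + w2*s2 = 3.8395 + 29.3023
= 33.1419 m


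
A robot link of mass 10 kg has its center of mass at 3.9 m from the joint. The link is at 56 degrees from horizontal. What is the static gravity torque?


tau = m*g*L*cos(angle)
= 10 * 9.81 * 3.9 * cos(56 deg)
= 10 * 9.81 * 3.9 * 0.5592
= 213.9416 Nm


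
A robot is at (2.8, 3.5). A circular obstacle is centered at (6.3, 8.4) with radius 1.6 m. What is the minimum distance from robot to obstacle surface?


center_dist = sqrt((2.8-6.3)^2 + (3.5-8.4)^2)
= sqrt(12.25 + 24.01)
= 6.0216
min_dist = center_dist - radius = 6.0216 - 1.6 = 4.4216 m


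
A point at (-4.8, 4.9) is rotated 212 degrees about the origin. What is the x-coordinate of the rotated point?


x' = x*cos(theta) - y*sin(theta)
cos(212 deg) = -0.848, sin(212 deg) = -0.5299
x' = -4.8 * -0.848 - 4.9 * -0.5299
= 4.0706 - -2.5966
= 6.6672


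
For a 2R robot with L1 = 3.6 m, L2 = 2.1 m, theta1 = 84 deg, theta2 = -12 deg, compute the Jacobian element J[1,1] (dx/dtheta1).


J[1,1] = -L1*sin(t1) - L2*sin(t1+t2)
= -3.6*sin(84) - 2.1*sin(72)
= -5.5775


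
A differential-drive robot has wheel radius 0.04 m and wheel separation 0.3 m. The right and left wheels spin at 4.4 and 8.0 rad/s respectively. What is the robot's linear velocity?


vR = r*wR = 0.04*4.4 = 0.176 m/s
vL = r*wL = 0.04*8.0 = 0.32 m/s
v = (vR+vL)/2 = 0.248 m/s
omega = (vR-vL)/L = -0.48 rad/s
linear velocity = 0.248 m/s


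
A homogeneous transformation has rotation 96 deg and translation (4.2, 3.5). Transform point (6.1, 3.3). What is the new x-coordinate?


x' = cos(theta)*px - sin(theta)*py + tx
= -0.1045*6.1 - 0.9945*3.3 + 4.2
= 0.2805


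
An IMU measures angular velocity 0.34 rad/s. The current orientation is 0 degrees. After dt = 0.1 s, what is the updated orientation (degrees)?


delta_theta = w * dt = 0.34 * 0.1 = 0.034 rad
= 1.9481 deg
theta_new = 0 + 1.9481 = 1.9481 deg


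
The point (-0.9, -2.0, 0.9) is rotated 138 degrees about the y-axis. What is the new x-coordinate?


Rotation about y-axis: x' = x*cos(theta) + z*sin(theta)
= -0.9 * -0.7431 + 0.9 * 0.6691
= 1.271


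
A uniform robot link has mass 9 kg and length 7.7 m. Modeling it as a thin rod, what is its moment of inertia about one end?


I = (1/3) * m * L^2
= (1/3) * 9 * 7.7^2
= 0.333333 * 9 * 59.29
= 177.87 kg*m^2


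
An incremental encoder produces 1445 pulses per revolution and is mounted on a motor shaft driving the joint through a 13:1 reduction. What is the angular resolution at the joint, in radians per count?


counts per rev = 1445
effective counts at joint = 1445 * 13 = 18785
resolution = 2*pi / 18785
= 3.3448e-04 rad/count


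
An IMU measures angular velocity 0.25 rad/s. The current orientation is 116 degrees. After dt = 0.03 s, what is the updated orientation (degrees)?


delta_theta = w * dt = 0.25 * 0.03 = 0.0075 rad
= 0.4297 deg
theta_new = 116 + 0.4297 = 116.4297 deg


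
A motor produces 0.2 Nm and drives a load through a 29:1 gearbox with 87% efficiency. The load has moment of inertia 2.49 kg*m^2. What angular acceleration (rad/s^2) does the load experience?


tau_out = tau_motor * N * eta
= 0.2 * 29 * 0.87 = 5.046 Nm
alpha = tau_out / I = 5.046 / 2.49
= 2.0265 rad/s^2


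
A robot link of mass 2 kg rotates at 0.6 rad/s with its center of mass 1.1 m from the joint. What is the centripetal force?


F = m * omega^2 * r
= 2 * 0.6^2 * 1.1
= 2 * 0.36 * 1.1
= 0.792 N


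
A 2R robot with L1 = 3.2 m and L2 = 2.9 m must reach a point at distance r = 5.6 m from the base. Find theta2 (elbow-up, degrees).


cos(theta2) = (r^2 - L1^2 - L2^2) / (2*L1*L2)
cos(theta2) = (31.36 - 10.24 - 8.41) / 18.56
cos(theta2) = 0.684806
theta2 = 46.7796 degrees


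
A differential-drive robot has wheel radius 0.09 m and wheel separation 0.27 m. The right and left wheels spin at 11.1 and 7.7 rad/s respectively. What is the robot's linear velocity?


vR = r*wR = 0.09*11.1 = 0.999 m/s
vL = r*wL = 0.09*7.7 = 0.693 m/s
v = (vR+vL)/2 = 0.846 m/s
omega = (vR-vL)/L = 1.1333 rad/s
linear velocity = 0.846 m/s


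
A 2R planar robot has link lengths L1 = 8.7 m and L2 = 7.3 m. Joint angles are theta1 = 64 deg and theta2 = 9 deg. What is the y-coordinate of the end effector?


Convert angles to radians: theta1 = 1.117, theta2 = 0.1571
y = L1*sin(theta1) + L2*sin(theta1+theta2)
y = 7.8195 + 6.981
y = 14.8005


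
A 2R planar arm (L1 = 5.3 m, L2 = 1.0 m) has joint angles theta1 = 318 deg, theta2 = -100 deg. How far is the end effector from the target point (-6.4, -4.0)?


End effector via forward kinematics:
x = L1*cos(t1) + L2*cos(t1+t2) = 3.1507
y = L1*sin(t1) + L2*sin(t1+t2) = -4.1621
Distance to target:
d = sqrt((-6.4 - 3.1507)^2 + (-4.0 - -4.1621)^2)
= sqrt(91.215 + 0.0263)
= 9.552 m


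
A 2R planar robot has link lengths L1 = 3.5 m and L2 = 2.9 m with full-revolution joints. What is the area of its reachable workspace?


r_max = L1 + L2 = 6.4 m
r_min = |L1 - L2| = 0.6 m
Area = pi*(r_max^2 - r_min^2)
= pi*(40.96 - 0.36)
= pi * 40.6
= 127.5487 m^2


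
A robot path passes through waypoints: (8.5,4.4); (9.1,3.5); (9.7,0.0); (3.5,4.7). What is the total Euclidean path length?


Segment lengths:
  seg1 = sqrt((0.6)^2 + (-0.9)^2) = 1.0817
  seg2 = sqrt((0.6)^2 + (-3.5)^2) = 3.5511
  seg3 = sqrt((-6.2)^2 + (4.7)^2) = 7.7801
Total = 12.4128


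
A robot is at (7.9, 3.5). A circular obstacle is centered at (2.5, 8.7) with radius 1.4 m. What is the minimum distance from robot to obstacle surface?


center_dist = sqrt((7.9-2.5)^2 + (3.5-8.7)^2)
= sqrt(29.16 + 27.04)
= 7.4967
min_dist = center_dist - radius = 7.4967 - 1.4 = 6.0967 m


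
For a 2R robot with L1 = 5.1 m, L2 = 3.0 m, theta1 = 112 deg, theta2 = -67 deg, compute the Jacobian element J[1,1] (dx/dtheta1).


J[1,1] = -L1*sin(t1) - L2*sin(t1+t2)
= -5.1*sin(112) - 3.0*sin(45)
= -6.85


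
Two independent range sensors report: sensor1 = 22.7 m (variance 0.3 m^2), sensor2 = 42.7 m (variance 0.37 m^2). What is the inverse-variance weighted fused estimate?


w1 = (1/var1) / (1/var1 + 1/var2)
   = 3.3333 / (3.3333 + 2.7027) = 0.5522
w2 = 1 - w1 = 0.4478
fused = w1*s1 + w2*s2 = 12.5358 + 19.1194
= 31.6552 m


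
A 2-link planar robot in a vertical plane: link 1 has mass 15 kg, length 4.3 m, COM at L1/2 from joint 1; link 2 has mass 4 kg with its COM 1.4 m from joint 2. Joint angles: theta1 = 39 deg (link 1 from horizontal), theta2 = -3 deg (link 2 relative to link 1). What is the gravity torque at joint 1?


Horizontal distance from joint 1 to link-1 COM:
  x_c1 = (L1/2)*cos(t1) = 2.15 * 0.7771 = 1.6709 m
Horizontal distance from joint 1 to link-2 COM:
  x_c2 = L1*cos(t1) + Lc2*cos(t1+t2)
       = 4.3*0.7771 + 1.4*0.809 = 4.4744 m
tau1 = m1*g*x_c1 + m2*g*x_c2
     = 15*9.81*1.6709 + 4*9.81*4.4744
     = 245.8676 + 175.5735
     = 421.4412 Nm


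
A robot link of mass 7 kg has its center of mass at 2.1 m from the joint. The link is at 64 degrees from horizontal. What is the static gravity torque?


tau = m*g*L*cos(angle)
= 7 * 9.81 * 2.1 * cos(64 deg)
= 7 * 9.81 * 2.1 * 0.4384
= 63.2162 Nm


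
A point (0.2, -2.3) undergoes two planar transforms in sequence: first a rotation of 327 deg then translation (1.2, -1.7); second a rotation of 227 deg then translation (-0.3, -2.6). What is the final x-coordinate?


After transform 1:
x1 = cos(327)*0.2 - sin(327)*-2.3 + 1.2 = 0.1151
y1 = sin(327)*0.2 + cos(327)*-2.3 + -1.7 = -3.7379
After transform 2:
x2 = cos(227)*0.1151 - sin(227)*-3.7379 + -0.3
= -3.1122


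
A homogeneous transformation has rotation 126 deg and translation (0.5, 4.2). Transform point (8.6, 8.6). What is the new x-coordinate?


x' = cos(theta)*px - sin(theta)*py + tx
= -0.5878*8.6 - 0.809*8.6 + 0.5
= -11.5125


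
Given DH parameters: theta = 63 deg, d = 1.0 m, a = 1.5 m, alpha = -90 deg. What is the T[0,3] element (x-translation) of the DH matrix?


T[0,3] = a * cos(theta)
= 1.5 * cos(63 deg)
= 1.5 * 0.454
= 0.681


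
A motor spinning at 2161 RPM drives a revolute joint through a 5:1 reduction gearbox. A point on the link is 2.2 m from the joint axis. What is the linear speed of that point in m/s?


omega_motor = 2161 * 2*pi/60 = 226.2994 rad/s
omega_joint = omega_motor / 5 = 45.2599 rad/s
v = omega_joint * r = 45.2599 * 2.2
= 99.5717 m/s


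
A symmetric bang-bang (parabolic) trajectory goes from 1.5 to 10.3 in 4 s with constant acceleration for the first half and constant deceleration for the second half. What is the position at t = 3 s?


Symmetric rest-to-rest: each phase covers (pf-p0)/2 in time T/2. 0.5*a*(T/2)^2 = (pf-p0)/2 => a = 4*(pf-p0)/T^2
a = 4*(10.3-1.5)/4^2 = 2.2
t = 3 is in the deceleration phase (t > T/2).
p = pf - 0.5*a*(T-t)^2 = 10.3 - 0.5*2.2*1^2
= 9.2


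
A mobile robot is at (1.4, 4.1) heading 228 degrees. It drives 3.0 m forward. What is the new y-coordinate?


y_new = y0 + d*sin(theta)
= 4.1 + 3.0*sin(228)
= 4.1 + -2.2294
= 1.8706


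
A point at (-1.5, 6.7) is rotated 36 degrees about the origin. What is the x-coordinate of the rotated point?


x' = x*cos(theta) - y*sin(theta)
cos(36 deg) = 0.809, sin(36 deg) = 0.5878
x' = -1.5 * 0.809 - 6.7 * 0.5878
= -1.2135 - 3.9382
= -5.1517


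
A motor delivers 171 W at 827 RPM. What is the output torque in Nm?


omega = 827 * 2*pi/60 = 86.6032 rad/s
tau = P / omega = 171 / 86.6032
= 1.9745 Nm


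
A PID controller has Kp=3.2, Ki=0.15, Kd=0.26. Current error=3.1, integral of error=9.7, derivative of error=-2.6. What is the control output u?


u = Kp*e + Ki*int(e) + Kd*de/dt
= 3.2*3.1 + 0.15*9.7 + 0.26*(-2.6)
= 9.92 + 1.455 + -0.676
= 10.699


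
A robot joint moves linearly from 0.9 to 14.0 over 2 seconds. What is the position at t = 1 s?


s = t/T = 1/2 = 0.5
p(t) = p0 + (pf-p0)*s
= 0.9 + (14.0 - 0.9) * 0.5
= 7.45


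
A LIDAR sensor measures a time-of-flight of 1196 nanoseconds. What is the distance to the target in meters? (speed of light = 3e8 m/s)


tof = 1196 ns = 1.196e-06 s
dist = c * tof / 2
= 3e8 * 1.196e-06 / 2
= 179.4 m


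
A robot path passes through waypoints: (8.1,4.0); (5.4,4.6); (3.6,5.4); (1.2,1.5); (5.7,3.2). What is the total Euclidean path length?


Segment lengths:
  seg1 = sqrt((-2.7)^2 + (0.6)^2) = 2.7659
  seg2 = sqrt((-1.8)^2 + (0.8)^2) = 1.9698
  seg3 = sqrt((-2.4)^2 + (-3.9)^2) = 4.5793
  seg4 = sqrt((4.5)^2 + (1.7)^2) = 4.8104
Total = 14.1253


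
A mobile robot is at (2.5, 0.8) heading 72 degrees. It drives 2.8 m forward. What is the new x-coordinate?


x_new = x0 + d*cos(theta)
= 2.5 + 2.8*cos(72)
= 2.5 + 0.8652
= 3.3652


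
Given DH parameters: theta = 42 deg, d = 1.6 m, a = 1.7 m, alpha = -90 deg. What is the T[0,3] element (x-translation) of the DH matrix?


T[0,3] = a * cos(theta)
= 1.7 * cos(42 deg)
= 1.7 * 0.7431
= 1.2633


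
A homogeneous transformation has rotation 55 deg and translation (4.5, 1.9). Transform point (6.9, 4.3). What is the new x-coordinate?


x' = cos(theta)*px - sin(theta)*py + tx
= 0.5736*6.9 - 0.8192*4.3 + 4.5
= 4.9353


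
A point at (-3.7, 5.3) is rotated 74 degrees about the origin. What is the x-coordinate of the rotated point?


x' = x*cos(theta) - y*sin(theta)
cos(74 deg) = 0.2756, sin(74 deg) = 0.9613
x' = -3.7 * 0.2756 - 5.3 * 0.9613
= -1.0199 - 5.0947
= -6.1145


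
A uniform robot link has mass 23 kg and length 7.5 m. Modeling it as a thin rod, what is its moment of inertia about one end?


I = (1/3) * m * L^2
= (1/3) * 23 * 7.5^2
= 0.333333 * 23 * 56.25
= 431.25 kg*m^2


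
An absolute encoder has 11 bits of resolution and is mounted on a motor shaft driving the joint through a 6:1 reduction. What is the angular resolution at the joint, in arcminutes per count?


counts = 2^11 = 2048
effective counts at joint = 2048 * 6 = 12288
resolution = 360*60 / 12288
= 1.7578 arcmin/count


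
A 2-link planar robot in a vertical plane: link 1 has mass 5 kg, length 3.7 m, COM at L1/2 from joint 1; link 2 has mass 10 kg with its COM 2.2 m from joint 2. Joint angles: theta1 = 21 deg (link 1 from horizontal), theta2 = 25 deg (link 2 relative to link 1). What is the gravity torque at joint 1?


Horizontal distance from joint 1 to link-1 COM:
  x_c1 = (L1/2)*cos(t1) = 1.85 * 0.9336 = 1.7271 m
Horizontal distance from joint 1 to link-2 COM:
  x_c2 = L1*cos(t1) + Lc2*cos(t1+t2)
       = 3.7*0.9336 + 2.2*0.6947 = 4.9825 m
tau1 = m1*g*x_c1 + m2*g*x_c2
     = 5*9.81*1.7271 + 10*9.81*4.9825
     = 84.7154 + 488.7829
     = 573.4983 Nm


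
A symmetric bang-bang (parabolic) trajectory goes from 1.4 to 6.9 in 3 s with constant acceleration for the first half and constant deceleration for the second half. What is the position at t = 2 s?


Symmetric rest-to-rest: each phase covers (pf-p0)/2 in time T/2. 0.5*a*(T/2)^2 = (pf-p0)/2 => a = 4*(pf-p0)/T^2
a = 4*(6.9-1.4)/3^2 = 2.4444
t = 2 is in the deceleration phase (t > T/2).
p = pf - 0.5*a*(T-t)^2 = 6.9 - 0.5*2.4444*1^2
= 5.6778


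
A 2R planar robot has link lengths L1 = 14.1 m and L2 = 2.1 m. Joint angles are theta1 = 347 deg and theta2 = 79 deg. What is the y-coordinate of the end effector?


Convert angles to radians: theta1 = 6.0563, theta2 = 1.3788
y = L1*sin(theta1) + L2*sin(theta1+theta2)
y = -3.1718 + 1.9184
y = -1.2534


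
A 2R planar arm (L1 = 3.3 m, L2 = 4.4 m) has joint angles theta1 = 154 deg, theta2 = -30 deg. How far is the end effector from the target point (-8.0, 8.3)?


End effector via forward kinematics:
x = L1*cos(t1) + L2*cos(t1+t2) = -5.4265
y = L1*sin(t1) + L2*sin(t1+t2) = 5.0944
Distance to target:
d = sqrt((-8.0 - -5.4265)^2 + (8.3 - 5.0944)^2)
= sqrt(6.6231 + 10.2759)
= 4.1108 m


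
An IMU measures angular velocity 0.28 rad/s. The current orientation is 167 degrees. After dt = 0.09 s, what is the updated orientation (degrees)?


delta_theta = w * dt = 0.28 * 0.09 = 0.0252 rad
= 1.4439 deg
theta_new = 167 + 1.4439 = 168.4439 deg


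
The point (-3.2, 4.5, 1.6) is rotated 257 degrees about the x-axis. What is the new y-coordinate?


Rotation about x-axis: y' = y*cos(theta) - z*sin(theta)
= 4.5 * -0.225 - 1.6 * -0.9744
= 0.5467


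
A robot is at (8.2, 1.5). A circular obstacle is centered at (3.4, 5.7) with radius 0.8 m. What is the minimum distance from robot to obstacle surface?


center_dist = sqrt((8.2-3.4)^2 + (1.5-5.7)^2)
= sqrt(23.04 + 17.64)
= 6.3781
min_dist = center_dist - radius = 6.3781 - 0.8 = 5.5781 m


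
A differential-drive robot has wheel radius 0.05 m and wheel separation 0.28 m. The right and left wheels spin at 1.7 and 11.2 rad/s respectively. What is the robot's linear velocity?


vR = r*wR = 0.05*1.7 = 0.085 m/s
vL = r*wL = 0.05*11.2 = 0.56 m/s
v = (vR+vL)/2 = 0.3225 m/s
omega = (vR-vL)/L = -1.6964 rad/s
linear velocity = 0.3225 m/s


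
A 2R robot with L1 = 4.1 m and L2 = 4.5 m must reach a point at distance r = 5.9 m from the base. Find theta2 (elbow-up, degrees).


cos(theta2) = (r^2 - L1^2 - L2^2) / (2*L1*L2)
cos(theta2) = (34.81 - 16.81 - 20.25) / 36.9
cos(theta2) = -0.060976
theta2 = 93.4958 degrees


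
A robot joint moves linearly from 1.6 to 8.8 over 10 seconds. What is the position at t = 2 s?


s = t/T = 2/10 = 0.2
p(t) = p0 + (pf-p0)*s
= 1.6 + (8.8 - 1.6) * 0.2
= 3.04


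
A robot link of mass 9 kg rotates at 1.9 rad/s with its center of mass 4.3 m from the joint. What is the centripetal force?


F = m * omega^2 * r
= 9 * 1.9^2 * 4.3
= 9 * 3.61 * 4.3
= 139.707 N


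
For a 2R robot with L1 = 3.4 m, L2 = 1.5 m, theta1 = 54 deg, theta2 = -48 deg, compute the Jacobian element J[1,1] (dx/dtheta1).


J[1,1] = -L1*sin(t1) - L2*sin(t1+t2)
= -3.4*sin(54) - 1.5*sin(6)
= -2.9075


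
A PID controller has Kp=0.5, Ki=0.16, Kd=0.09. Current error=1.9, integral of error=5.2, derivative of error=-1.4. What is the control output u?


u = Kp*e + Ki*int(e) + Kd*de/dt
= 0.5*1.9 + 0.16*5.2 + 0.09*(-1.4)
= 0.95 + 0.832 + -0.126
= 1.656


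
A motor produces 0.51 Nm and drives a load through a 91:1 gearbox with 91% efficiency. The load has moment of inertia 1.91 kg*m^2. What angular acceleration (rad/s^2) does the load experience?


tau_out = tau_motor * N * eta
= 0.51 * 91 * 0.91 = 42.2331 Nm
alpha = tau_out / I = 42.2331 / 1.91
= 22.1116 rad/s^2


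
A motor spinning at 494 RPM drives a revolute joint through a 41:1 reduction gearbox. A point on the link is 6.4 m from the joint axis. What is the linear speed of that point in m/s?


omega_motor = 494 * 2*pi/60 = 51.7316 rad/s
omega_joint = omega_motor / 41 = 1.2617 rad/s
v = omega_joint * r = 1.2617 * 6.4
= 8.0752 m/s


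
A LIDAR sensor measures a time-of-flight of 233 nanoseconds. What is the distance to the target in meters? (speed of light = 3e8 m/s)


tof = 233 ns = 2.33e-07 s
dist = c * tof / 2
= 3e8 * 2.33e-07 / 2
= 34.95 m


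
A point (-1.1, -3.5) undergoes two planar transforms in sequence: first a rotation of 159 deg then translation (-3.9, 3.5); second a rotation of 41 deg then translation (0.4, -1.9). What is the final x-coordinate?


After transform 1:
x1 = cos(159)*-1.1 - sin(159)*-3.5 + -3.9 = -1.6188
y1 = sin(159)*-1.1 + cos(159)*-3.5 + 3.5 = 6.3733
After transform 2:
x2 = cos(41)*-1.6188 - sin(41)*6.3733 + 0.4
= -5.003


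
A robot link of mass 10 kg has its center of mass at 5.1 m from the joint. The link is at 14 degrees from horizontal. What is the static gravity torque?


tau = m*g*L*cos(angle)
= 10 * 9.81 * 5.1 * cos(14 deg)
= 10 * 9.81 * 5.1 * 0.9703
= 485.4487 Nm


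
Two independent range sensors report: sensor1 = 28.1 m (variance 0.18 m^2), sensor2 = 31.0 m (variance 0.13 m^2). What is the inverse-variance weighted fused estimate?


w1 = (1/var1) / (1/var1 + 1/var2)
   = 5.5556 / (5.5556 + 7.6923) = 0.4194
w2 = 1 - w1 = 0.5806
fused = w1*s1 + w2*s2 = 11.7839 + 18.0
= 29.7839 m


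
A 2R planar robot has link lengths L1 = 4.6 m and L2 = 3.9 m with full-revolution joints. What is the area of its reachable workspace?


r_max = L1 + L2 = 8.5 m
r_min = |L1 - L2| = 0.7 m
Area = pi*(r_max^2 - r_min^2)
= pi*(72.25 - 0.49)
= pi * 71.76
= 225.4407 m^2


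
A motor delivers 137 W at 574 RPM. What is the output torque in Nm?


omega = 574 * 2*pi/60 = 60.1091 rad/s
tau = P / omega = 137 / 60.1091
= 2.2792 Nm


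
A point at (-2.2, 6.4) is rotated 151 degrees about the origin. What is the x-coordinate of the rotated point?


x' = x*cos(theta) - y*sin(theta)
cos(151 deg) = -0.8746, sin(151 deg) = 0.4848
x' = -2.2 * -0.8746 - 6.4 * 0.4848
= 1.9242 - 3.1028
= -1.1786


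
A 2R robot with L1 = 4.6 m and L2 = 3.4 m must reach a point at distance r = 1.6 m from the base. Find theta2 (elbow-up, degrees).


cos(theta2) = (r^2 - L1^2 - L2^2) / (2*L1*L2)
cos(theta2) = (2.56 - 21.16 - 11.56) / 31.28
cos(theta2) = -0.964194
theta2 = 164.6214 degrees


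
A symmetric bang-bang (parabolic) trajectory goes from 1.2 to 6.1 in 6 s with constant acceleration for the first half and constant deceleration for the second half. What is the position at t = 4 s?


Symmetric rest-to-rest: each phase covers (pf-p0)/2 in time T/2. 0.5*a*(T/2)^2 = (pf-p0)/2 => a = 4*(pf-p0)/T^2
a = 4*(6.1-1.2)/6^2 = 0.5444
t = 4 is in the deceleration phase (t > T/2).
p = pf - 0.5*a*(T-t)^2 = 6.1 - 0.5*0.5444*2^2
= 5.0111


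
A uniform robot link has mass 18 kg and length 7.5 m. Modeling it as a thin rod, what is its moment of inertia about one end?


I = (1/3) * m * L^2
= (1/3) * 18 * 7.5^2
= 0.333333 * 18 * 56.25
= 337.5 kg*m^2


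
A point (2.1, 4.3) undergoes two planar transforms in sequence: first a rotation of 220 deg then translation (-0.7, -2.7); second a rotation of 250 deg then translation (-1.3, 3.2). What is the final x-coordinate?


After transform 1:
x1 = cos(220)*2.1 - sin(220)*4.3 + -0.7 = 0.4553
y1 = sin(220)*2.1 + cos(220)*4.3 + -2.7 = -7.3438
After transform 2:
x2 = cos(250)*0.4553 - sin(250)*-7.3438 + -1.3
= -8.3567


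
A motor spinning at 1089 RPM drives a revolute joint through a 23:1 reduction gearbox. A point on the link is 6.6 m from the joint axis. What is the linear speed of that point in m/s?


omega_motor = 1089 * 2*pi/60 = 114.0398 rad/s
omega_joint = omega_motor / 23 = 4.9583 rad/s
v = omega_joint * r = 4.9583 * 6.6
= 32.7245 m/s


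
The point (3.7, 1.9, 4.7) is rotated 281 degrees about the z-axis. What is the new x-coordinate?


Rotation about z-axis: x' = x*cos(theta) - y*sin(theta)
= 3.7 * 0.1908 - 1.9 * -0.9816
= 2.5711


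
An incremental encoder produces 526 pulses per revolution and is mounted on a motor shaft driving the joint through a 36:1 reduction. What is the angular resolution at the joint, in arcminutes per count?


counts per rev = 526
effective counts at joint = 526 * 36 = 18936
resolution = 360*60 / 18936
= 1.1407 arcmin/count


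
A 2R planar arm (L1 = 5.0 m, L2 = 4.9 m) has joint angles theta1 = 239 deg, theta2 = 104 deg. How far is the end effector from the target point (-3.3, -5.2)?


End effector via forward kinematics:
x = L1*cos(t1) + L2*cos(t1+t2) = 2.1107
y = L1*sin(t1) + L2*sin(t1+t2) = -5.7185
Distance to target:
d = sqrt((-3.3 - 2.1107)^2 + (-5.2 - -5.7185)^2)
= sqrt(29.2757 + 0.2688)
= 5.4355 m


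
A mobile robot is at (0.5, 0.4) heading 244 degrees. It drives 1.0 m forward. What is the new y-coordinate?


y_new = y0 + d*sin(theta)
= 0.4 + 1.0*sin(244)
= 0.4 + -0.8988
= -0.4988


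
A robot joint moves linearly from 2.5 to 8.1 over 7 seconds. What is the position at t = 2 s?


s = t/T = 2/7 = 0.2857
p(t) = p0 + (pf-p0)*s
= 2.5 + (8.1 - 2.5) * 0.2857
= 4.1


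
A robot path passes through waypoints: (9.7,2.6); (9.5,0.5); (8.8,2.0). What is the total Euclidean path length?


Segment lengths:
  seg1 = sqrt((-0.2)^2 + (-2.1)^2) = 2.1095
  seg2 = sqrt((-0.7)^2 + (1.5)^2) = 1.6553
Total = 3.7648


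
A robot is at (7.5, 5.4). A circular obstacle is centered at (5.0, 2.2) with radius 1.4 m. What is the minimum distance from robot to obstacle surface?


center_dist = sqrt((7.5-5.0)^2 + (5.4-2.2)^2)
= sqrt(6.25 + 10.24)
= 4.0608
min_dist = center_dist - radius = 4.0608 - 1.4 = 2.6608 m


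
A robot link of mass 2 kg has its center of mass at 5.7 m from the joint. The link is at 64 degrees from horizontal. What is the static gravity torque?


tau = m*g*L*cos(angle)
= 2 * 9.81 * 5.7 * cos(64 deg)
= 2 * 9.81 * 5.7 * 0.4384
= 49.0248 Nm


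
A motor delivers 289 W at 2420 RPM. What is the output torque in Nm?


omega = 2420 * 2*pi/60 = 253.4218 rad/s
tau = P / omega = 289 / 253.4218
= 1.1404 Nm


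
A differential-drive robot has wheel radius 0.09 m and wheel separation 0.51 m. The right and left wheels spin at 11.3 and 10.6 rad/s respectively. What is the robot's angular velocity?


vR = r*wR = 0.09*11.3 = 1.017 m/s
vL = r*wL = 0.09*10.6 = 0.954 m/s
v = (vR+vL)/2 = 0.9855 m/s
omega = (vR-vL)/L = 0.1235 rad/s
angular velocity = 0.1235 rad/s


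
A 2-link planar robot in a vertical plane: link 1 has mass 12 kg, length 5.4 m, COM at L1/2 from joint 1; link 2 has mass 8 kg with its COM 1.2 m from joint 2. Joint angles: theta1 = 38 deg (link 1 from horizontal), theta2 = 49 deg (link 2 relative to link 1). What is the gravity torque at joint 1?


Horizontal distance from joint 1 to link-1 COM:
  x_c1 = (L1/2)*cos(t1) = 2.7 * 0.788 = 2.1276 m
Horizontal distance from joint 1 to link-2 COM:
  x_c2 = L1*cos(t1) + Lc2*cos(t1+t2)
       = 5.4*0.788 + 1.2*0.0523 = 4.3181 m
tau1 = m1*g*x_c1 + m2*g*x_c2
     = 12*9.81*2.1276 + 8*9.81*4.3181
     = 250.4645 + 338.8814
     = 589.3459 Nm


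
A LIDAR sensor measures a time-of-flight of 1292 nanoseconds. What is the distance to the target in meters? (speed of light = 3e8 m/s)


tof = 1292 ns = 1.292e-06 s
dist = c * tof / 2
= 3e8 * 1.292e-06 / 2
= 193.8 m


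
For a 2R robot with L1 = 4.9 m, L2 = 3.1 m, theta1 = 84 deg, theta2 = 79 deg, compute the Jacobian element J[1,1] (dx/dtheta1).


J[1,1] = -L1*sin(t1) - L2*sin(t1+t2)
= -4.9*sin(84) - 3.1*sin(163)
= -5.7795


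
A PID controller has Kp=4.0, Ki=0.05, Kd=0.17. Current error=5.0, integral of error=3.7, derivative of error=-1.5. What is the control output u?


u = Kp*e + Ki*int(e) + Kd*de/dt
= 4.0*5.0 + 0.05*3.7 + 0.17*(-1.5)
= 20.0 + 0.185 + -0.255
= 19.93


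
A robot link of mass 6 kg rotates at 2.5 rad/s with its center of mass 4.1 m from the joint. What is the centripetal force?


F = m * omega^2 * r
= 6 * 2.5^2 * 4.1
= 6 * 6.25 * 4.1
= 153.75 N


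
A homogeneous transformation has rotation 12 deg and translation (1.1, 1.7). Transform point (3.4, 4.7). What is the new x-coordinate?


x' = cos(theta)*px - sin(theta)*py + tx
= 0.9781*3.4 - 0.2079*4.7 + 1.1
= 3.4485


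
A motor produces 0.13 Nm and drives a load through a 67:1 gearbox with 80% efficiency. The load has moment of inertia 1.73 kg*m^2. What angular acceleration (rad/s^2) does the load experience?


tau_out = tau_motor * N * eta
= 0.13 * 67 * 0.8 = 6.968 Nm
alpha = tau_out / I = 6.968 / 1.73
= 4.0277 rad/s^2


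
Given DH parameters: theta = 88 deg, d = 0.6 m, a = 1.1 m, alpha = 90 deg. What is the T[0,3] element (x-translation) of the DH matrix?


T[0,3] = a * cos(theta)
= 1.1 * cos(88 deg)
= 1.1 * 0.0349
= 0.0384


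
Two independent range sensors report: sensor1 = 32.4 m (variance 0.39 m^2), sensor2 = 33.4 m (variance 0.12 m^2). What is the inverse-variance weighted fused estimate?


w1 = (1/var1) / (1/var1 + 1/var2)
   = 2.5641 / (2.5641 + 8.3333) = 0.2353
w2 = 1 - w1 = 0.7647
fused = w1*s1 + w2*s2 = 7.6235 + 25.5412
= 33.1647 m


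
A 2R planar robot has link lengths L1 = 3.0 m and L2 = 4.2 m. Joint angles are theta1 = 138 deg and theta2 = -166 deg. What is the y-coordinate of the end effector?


Convert angles to radians: theta1 = 2.4086, theta2 = -2.8972
y = L1*sin(theta1) + L2*sin(theta1+theta2)
y = 2.0074 + -1.9718
y = 0.0356


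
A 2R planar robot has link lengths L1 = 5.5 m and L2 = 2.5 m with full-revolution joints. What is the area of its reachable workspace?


r_max = L1 + L2 = 8.0 m
r_min = |L1 - L2| = 3.0 m
Area = pi*(r_max^2 - r_min^2)
= pi*(64.0 - 9.0)
= pi * 55.0
= 172.7876 m^2


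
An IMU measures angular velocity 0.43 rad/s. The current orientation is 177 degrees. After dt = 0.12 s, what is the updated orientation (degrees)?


delta_theta = w * dt = 0.43 * 0.12 = 0.0516 rad
= 2.9565 deg
theta_new = 177 + 2.9565 = 179.9565 deg


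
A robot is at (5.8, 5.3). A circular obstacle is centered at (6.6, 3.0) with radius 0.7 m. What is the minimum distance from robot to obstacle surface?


center_dist = sqrt((5.8-6.6)^2 + (5.3-3.0)^2)
= sqrt(0.64 + 5.29)
= 2.4352
min_dist = center_dist - radius = 2.4352 - 0.7 = 1.7352 m


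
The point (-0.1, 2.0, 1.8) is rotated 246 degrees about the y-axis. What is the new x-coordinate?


Rotation about y-axis: x' = x*cos(theta) + z*sin(theta)
= -0.1 * -0.4067 + 1.8 * -0.9135
= -1.6037


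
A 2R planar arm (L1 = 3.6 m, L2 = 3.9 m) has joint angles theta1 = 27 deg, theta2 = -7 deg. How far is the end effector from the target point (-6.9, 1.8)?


End effector via forward kinematics:
x = L1*cos(t1) + L2*cos(t1+t2) = 6.8724
y = L1*sin(t1) + L2*sin(t1+t2) = 2.9682
Distance to target:
d = sqrt((-6.9 - 6.8724)^2 + (1.8 - 2.9682)^2)
= sqrt(189.6797 + 1.3648)
= 13.8219 m


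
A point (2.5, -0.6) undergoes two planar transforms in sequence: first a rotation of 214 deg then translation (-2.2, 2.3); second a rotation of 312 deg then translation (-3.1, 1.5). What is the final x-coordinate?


After transform 1:
x1 = cos(214)*2.5 - sin(214)*-0.6 + -2.2 = -4.6081
y1 = sin(214)*2.5 + cos(214)*-0.6 + 2.3 = 1.3994
After transform 2:
x2 = cos(312)*-4.6081 - sin(312)*1.3994 + -3.1
= -5.1434


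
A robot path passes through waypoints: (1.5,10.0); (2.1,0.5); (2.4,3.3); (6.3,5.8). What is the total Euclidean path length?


Segment lengths:
  seg1 = sqrt((0.6)^2 + (-9.5)^2) = 9.5189
  seg2 = sqrt((0.3)^2 + (2.8)^2) = 2.816
  seg3 = sqrt((3.9)^2 + (2.5)^2) = 4.6325
Total = 16.9674


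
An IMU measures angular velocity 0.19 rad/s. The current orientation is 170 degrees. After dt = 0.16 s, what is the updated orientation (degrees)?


delta_theta = w * dt = 0.19 * 0.16 = 0.0304 rad
= 1.7418 deg
theta_new = 170 + 1.7418 = 171.7418 deg
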